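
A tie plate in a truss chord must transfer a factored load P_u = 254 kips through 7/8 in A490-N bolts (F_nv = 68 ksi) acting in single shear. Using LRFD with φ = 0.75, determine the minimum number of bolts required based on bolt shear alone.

A_b = π·0.875²/4 = 0.6013 in².
Per-bolt design strength φR_n = 0.75 × 68 × 0.6013 × 1 = 30.67 kips.
n ≥ 254 / 30.67 = 8.282 → use 9 bolts.

9 bolts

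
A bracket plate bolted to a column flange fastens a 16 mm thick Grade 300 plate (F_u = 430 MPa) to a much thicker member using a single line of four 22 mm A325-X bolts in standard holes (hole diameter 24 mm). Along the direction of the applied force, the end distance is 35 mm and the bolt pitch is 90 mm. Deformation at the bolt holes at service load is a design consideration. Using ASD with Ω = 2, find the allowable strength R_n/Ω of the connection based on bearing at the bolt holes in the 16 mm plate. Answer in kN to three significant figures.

640 kN

Per bolt r_n = 1.2 l_c t F_u ≤ 2.4 d t F_u; upper limit = 2.4 × 22 × 16 × 430 / 1000 = 363.3 kN.
Edge bolt: l_c = 35 − 24/2 = 23 mm → 1.2 × 23 × 16 × 430 / 1000 = 189.9 → r_n = 189.9 kN.
Interior bolts: l_c = 90 − 24 = 66 mm → 1.2 × 66 × 16 × 430 / 1000 = 544.9 → r_n = 363.3 kN.
R_n = 1 × 189.9 + 3 × 363.3 = 1280 kN.
Allowable strength R_n/Ω = 1280 / 2 = 640 kN.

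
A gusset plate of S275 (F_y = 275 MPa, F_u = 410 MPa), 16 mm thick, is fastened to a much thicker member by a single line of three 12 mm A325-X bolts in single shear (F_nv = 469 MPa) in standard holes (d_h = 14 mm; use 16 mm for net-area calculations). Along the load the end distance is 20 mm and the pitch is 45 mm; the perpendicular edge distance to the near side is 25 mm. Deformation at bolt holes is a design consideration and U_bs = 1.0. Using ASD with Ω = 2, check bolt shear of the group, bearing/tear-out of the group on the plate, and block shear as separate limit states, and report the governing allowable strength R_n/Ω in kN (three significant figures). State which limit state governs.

Bolt shear: A_b = π·12²/4 = 113.1 mm²; R_n = 469 × 113.1 × 3 × 1 / 1000 = 159.1 kN → 159.1 / 2 = 79.6 kN.
Bearing: edge l_c = 13, r_n = 102.3 kN; interior l_c = 31, r_n = 188.9 kN; R_n = 102.3 + 2·188.9 = 480.2 kN → 240 kN.
Block shear: A_gv = 1760, A_nv = 1120, A_nt = 272 mm²; R_n = min(0.6F_uA_nv, 0.6F_yA_gv) + U_bs·F_u·A_nt = 387 kN → 194 kN.
Bolt shear governs: 79.6 kN.

79.6 kN (bolt shear governs)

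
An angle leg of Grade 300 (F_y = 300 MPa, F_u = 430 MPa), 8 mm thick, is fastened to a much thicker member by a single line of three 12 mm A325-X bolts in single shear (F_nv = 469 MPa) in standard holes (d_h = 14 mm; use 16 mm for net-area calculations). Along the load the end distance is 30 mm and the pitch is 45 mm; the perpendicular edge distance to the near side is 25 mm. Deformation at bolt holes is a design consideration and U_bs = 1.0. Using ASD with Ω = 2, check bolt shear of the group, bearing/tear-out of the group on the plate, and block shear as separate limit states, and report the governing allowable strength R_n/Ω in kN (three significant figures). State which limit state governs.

Bolt shear: A_b = π·12²/4 = 113.1 mm²; R_n = 469 × 113.1 × 3 × 1 / 1000 = 159.1 kN → 159.1 / 2 = 79.6 kN.
Bearing: edge l_c = 23, r_n = 94.94 kN; interior l_c = 31, r_n = 99.07 kN; R_n = 94.94 + 2·99.07 = 293.1 kN → 147 kN.
Block shear: A_gv = 960, A_nv = 640, A_nt = 136 mm²; R_n = min(0.6F_uA_nv, 0.6F_yA_gv) + U_bs·F_u·A_nt = 223.6 kN → 112 kN.
Bolt shear governs: 79.6 kN.

79.6 kN (bolt shear governs)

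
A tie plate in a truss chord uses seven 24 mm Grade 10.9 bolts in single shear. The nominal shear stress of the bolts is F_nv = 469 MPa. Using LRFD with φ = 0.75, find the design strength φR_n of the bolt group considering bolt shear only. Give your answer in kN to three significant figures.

1110 kN

A_b = π × 24² / 4 = 452.4 mm².
R_n = F_nv · A_b · n · n_s = 469 × 452.4 × 7 × 1 / 1000 = 1485 kN.
Design strength φR_n = 0.75 × 1485 = 1110 kN.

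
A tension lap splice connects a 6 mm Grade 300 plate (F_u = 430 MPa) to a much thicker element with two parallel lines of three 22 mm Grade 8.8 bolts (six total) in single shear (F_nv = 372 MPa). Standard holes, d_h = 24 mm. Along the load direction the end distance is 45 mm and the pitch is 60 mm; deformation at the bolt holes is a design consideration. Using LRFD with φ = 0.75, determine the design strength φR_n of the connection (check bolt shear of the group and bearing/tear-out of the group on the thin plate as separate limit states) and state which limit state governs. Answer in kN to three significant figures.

488 kN (bearing governs)

Bolt shear: A_b = π·22²/4 = 380.1 mm²; R_n = 372 × 380.1 × 6 × 1 / 1000 = 848.5 kN → 0.75 × 848.5 = 636 kN.
Bearing (1.2 l_c t F_u ≤ 2.4 d t F_u): upper limit = 2.4·22·6·430 / 1000 = 136.2 kN.
  Edge l_c = 45 − 24/2 = 33 → r_n = 102.2 kN; interior l_c = 60 − 24 = 36 → r_n = 111.5 kN.
  R_n,bearing = 2·102.2 + 4·111.5 = 650.2 kN → 0.75 × 650.2 = 488 kN.
Bearing governs: 488 kN.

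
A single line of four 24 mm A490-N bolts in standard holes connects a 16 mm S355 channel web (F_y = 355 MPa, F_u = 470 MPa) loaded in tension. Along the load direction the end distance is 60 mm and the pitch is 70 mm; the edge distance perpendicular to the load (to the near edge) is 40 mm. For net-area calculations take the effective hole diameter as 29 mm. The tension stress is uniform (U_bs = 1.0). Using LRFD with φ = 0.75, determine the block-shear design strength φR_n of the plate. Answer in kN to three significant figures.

714 kN

Shear plane L_v = 60 + 3·70 = 270 mm; A_gv = 270 × 16 = 4320 mm².
A_nv = (270 − 3.5·29) × 16 = 2696 mm².
A_nt = (40 − 0.5·29) × 16 = 408 mm².
0.6 F_u A_nv = 760.3 kN; 0.6 F_y A_gv = 920.2 kN → shear rupture governs the shear term.
R_n = 760.3 + 1.0 × 470 × 408 / 1000 = 952 kN.
Design strength φR_n = 0.75 × 952 = 714 kN.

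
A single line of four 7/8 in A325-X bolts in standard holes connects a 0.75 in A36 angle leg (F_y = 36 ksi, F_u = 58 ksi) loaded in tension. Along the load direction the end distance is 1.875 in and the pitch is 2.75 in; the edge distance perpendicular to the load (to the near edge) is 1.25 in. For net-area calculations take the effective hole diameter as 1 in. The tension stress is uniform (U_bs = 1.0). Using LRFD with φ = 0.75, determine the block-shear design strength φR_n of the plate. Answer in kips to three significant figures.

147 kips

Shear plane L_v = 1.875 + 3·2.75 = 10.12 in; A_gv = 10.12 × 0.75 = 7.594 in².
A_nv = (10.12 − 3.5·1) × 0.75 = 4.969 in².
A_nt = (1.25 − 0.5·1) × 0.75 = 0.5625 in².
0.6 F_u A_nv = 172.9 kips; 0.6 F_y A_gv = 164 kips → shear yielding governs the shear term.
R_n = 164 + 1.0 × 58 × 0.5625 = 196.6 kips.
Design strength φR_n = 0.75 × 196.6 = 147 kips.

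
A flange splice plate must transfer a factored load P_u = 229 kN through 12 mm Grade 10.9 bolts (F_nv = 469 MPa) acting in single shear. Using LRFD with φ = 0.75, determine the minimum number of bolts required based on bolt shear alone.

A_b = π·12²/4 = 113.1 mm².
Per-bolt design strength φR_n = 0.75 × 469 × 113.1 × 1 / 1000 = 39.78 kN.
n ≥ 229 / 39.78 = 5.756 → use 6 bolts.

6 bolts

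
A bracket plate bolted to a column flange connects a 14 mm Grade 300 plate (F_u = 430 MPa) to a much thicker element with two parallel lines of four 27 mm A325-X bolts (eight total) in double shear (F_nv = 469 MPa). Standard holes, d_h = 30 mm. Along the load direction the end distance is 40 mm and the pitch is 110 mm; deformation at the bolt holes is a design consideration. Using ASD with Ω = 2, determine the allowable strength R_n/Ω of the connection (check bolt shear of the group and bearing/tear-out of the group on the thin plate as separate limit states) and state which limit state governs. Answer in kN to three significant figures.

1350 kN (bearing governs)

Bolt shear: A_b = π·27²/4 = 572.6 mm²; R_n = 469 × 572.6 × 8 × 2 / 1000 = 4296 kN → 4296 / 2 = 2150 kN.
Bearing (1.2 l_c t F_u ≤ 2.4 d t F_u): upper limit = 2.4·27·14·430 / 1000 = 390.1 kN.
  Edge l_c = 40 − 30/2 = 25 → r_n = 180.6 kN; interior l_c = 110 − 30 = 80 → r_n = 390.1 kN.
  R_n,bearing = 2·180.6 + 6·390.1 = 2702 kN → 2702 / 2 = 1350 kN.
Bearing governs: 1350 kN.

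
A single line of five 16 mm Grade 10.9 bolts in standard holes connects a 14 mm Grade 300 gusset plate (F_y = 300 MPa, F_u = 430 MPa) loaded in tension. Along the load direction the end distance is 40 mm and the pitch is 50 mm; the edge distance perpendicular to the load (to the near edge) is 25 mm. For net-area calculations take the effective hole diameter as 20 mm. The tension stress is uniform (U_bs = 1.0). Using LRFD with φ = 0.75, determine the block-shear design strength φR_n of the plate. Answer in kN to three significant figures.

474 kN

Shear plane L_v = 40 + 4·50 = 240 mm; A_gv = 240 × 14 = 3360 mm².
A_nv = (240 − 4.5·20) × 14 = 2100 mm².
A_nt = (25 − 0.5·20) × 14 = 210 mm².
0.6 F_u A_nv = 541.8 kN; 0.6 F_y A_gv = 604.8 kN → shear rupture governs the shear term.
R_n = 541.8 + 1.0 × 430 × 210 / 1000 = 632.1 kN.
Design strength φR_n = 0.75 × 632.1 = 474 kN.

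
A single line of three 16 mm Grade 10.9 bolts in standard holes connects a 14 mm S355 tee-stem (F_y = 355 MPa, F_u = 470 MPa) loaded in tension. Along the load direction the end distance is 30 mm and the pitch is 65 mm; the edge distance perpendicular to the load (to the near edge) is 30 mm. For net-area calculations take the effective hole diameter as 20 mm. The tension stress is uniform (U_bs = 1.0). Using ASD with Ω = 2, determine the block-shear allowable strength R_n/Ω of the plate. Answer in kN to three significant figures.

283 kN

Shear plane L_v = 30 + 2·65 = 160 mm; A_gv = 160 × 14 = 2240 mm².
A_nv = (160 − 2.5·20) × 14 = 1540 mm².
A_nt = (30 − 0.5·20) × 14 = 280 mm².
0.6 F_u A_nv = 434.3 kN; 0.6 F_y A_gv = 477.1 kN → shear rupture governs the shear term.
R_n = 434.3 + 1.0 × 470 × 280 / 1000 = 565.9 kN.
Allowable strength R_n/Ω = 565.9 / 2 = 283 kN.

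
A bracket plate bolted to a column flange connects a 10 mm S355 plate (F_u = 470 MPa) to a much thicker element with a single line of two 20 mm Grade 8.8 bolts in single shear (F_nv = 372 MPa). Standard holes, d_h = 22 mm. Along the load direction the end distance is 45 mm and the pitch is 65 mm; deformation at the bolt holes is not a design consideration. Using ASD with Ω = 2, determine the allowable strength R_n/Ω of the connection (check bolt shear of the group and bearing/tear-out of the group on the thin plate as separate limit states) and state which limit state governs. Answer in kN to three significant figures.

117 kN (bolt shear governs)

Bolt shear: A_b = π·20²/4 = 314.2 mm²; R_n = 372 × 314.2 × 2 × 1 / 1000 = 233.7 kN → 233.7 / 2 = 117 kN.
Bearing (1.5 l_c t F_u ≤ 3.0 d t F_u): upper limit = 3.0·20·10·470 / 1000 = 282 kN.
  Edge l_c = 45 − 22/2 = 34 → r_n = 239.7 kN; interior l_c = 65 − 22 = 43 → r_n = 282 kN.
  R_n,bearing = 1·239.7 + 1·282 = 521.7 kN → 521.7 / 2 = 261 kN.
Bolt shear governs: 117 kN.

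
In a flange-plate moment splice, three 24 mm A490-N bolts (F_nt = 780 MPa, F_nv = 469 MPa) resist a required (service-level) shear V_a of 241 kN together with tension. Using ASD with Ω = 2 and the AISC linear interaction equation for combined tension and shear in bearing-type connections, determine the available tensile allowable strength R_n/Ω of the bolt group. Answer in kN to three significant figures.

287 kN

A_b = π·24²/4 = 452.4 mm²; f_rv = 241 × 1000 / (3 × 452.4) = 177.6 MPa.
F'_nt = 1.3 F_nt − (Ω F_nt / F_nv) f_rv = 1.3·780 − (2·780/469)·177.6 = 423.3 MPa, capped at F_nt → F'_nt = 423.3 MPa.
R_n = F'_nt · A_b · n = 423.3 × 452.4 × 3 / 1000 = 574.5 kN.
Allowable strength R_n/Ω = 574.5 / 2 = 287 kN.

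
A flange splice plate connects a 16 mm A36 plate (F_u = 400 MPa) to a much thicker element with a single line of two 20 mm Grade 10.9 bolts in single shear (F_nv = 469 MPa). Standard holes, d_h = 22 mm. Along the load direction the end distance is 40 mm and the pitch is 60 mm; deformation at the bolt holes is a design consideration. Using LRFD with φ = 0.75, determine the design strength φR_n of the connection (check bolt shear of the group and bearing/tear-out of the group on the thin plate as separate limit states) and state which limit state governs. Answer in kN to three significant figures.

Bolt shear: A_b = π·20²/4 = 314.2 mm²; R_n = 469 × 314.2 × 2 × 1 / 1000 = 294.7 kN → 0.75 × 294.7 = 221 kN.
Bearing (1.2 l_c t F_u ≤ 2.4 d t F_u): upper limit = 2.4·20·16·400 / 1000 = 307.2 kN.
  Edge l_c = 40 − 22/2 = 29 → r_n = 222.7 kN; interior l_c = 60 − 22 = 38 → r_n = 291.8 kN.
  R_n,bearing = 1·222.7 + 1·291.8 = 514.6 kN → 0.75 × 514.6 = 386 kN.
Bolt shear governs: 221 kN.

221 kN (bolt shear governs)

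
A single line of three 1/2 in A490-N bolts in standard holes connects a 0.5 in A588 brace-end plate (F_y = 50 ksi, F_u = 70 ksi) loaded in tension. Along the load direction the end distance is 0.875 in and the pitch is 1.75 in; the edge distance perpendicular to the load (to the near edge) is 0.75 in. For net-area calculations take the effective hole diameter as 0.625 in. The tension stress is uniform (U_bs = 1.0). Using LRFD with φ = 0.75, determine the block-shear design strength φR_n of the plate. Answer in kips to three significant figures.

Shear plane L_v = 0.875 + 2·1.75 = 4.375 in; A_gv = 4.375 × 0.5 = 2.188 in².
A_nv = (4.375 − 2.5·0.625) × 0.5 = 1.406 in².
A_nt = (0.75 − 0.5·0.625) × 0.5 = 0.2188 in².
0.6 F_u A_nv = 59.06 kips; 0.6 F_y A_gv = 65.62 kips → shear rupture governs the shear term.
R_n = 59.06 + 1.0 × 70 × 0.2188 = 74.38 kips.
Design strength φR_n = 0.75 × 74.38 = 55.8 kips.

55.8 kips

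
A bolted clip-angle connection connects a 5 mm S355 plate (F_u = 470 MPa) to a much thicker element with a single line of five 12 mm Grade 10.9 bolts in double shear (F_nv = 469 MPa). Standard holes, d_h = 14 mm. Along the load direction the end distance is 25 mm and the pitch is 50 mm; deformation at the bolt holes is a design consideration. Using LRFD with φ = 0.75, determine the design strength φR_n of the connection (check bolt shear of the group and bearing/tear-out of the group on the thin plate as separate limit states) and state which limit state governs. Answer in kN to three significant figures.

241 kN (bearing governs)

Bolt shear: A_b = π·12²/4 = 113.1 mm²; R_n = 469 × 113.1 × 5 × 2 / 1000 = 530.4 kN → 0.75 × 530.4 = 398 kN.
Bearing (1.2 l_c t F_u ≤ 2.4 d t F_u): upper limit = 2.4·12·5·470 / 1000 = 67.68 kN.
  Edge l_c = 25 − 14/2 = 18 → r_n = 50.76 kN; interior l_c = 50 − 14 = 36 → r_n = 67.68 kN.
  R_n,bearing = 1·50.76 + 4·67.68 = 321.5 kN → 0.75 × 321.5 = 241 kN.
Bearing governs: 241 kN.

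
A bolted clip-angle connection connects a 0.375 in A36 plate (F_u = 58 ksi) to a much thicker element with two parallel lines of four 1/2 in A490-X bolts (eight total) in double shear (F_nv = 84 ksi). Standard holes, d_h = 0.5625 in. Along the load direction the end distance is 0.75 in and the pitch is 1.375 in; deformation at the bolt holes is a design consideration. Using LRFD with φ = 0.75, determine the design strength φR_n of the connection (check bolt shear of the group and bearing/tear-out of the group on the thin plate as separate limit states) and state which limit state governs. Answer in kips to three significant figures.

Bolt shear: A_b = π·0.5²/4 = 0.1963 in²; R_n = 84 × 0.1963 × 8 × 2 = 263.9 kips → 0.75 × 263.9 = 198 kips.
Bearing (1.2 l_c t F_u ≤ 2.4 d t F_u): upper limit = 2.4·0.5·0.375·58 = 26.1 kips.
  Edge l_c = 0.75 − 0.5625/2 = 0.4688 → r_n = 12.23 kips; interior l_c = 1.375 − 0.5625 = 0.8125 → r_n = 21.21 kips.
  R_n,bearing = 2·12.23 + 6·21.21 = 151.7 kips → 0.75 × 151.7 = 114 kips.
Bearing governs: 114 kips.

114 kips (bearing governs)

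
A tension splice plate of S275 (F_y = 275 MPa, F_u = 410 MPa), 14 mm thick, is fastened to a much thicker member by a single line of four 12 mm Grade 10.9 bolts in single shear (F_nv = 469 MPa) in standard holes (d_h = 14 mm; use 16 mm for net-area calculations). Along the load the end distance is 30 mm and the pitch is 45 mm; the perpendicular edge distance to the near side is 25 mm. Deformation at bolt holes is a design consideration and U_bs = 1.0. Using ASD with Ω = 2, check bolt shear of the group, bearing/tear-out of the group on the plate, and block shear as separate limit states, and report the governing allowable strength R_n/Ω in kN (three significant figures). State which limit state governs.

Bolt shear: A_b = π·12²/4 = 113.1 mm²; R_n = 469 × 113.1 × 4 × 1 / 1000 = 212.2 kN → 212.2 / 2 = 106 kN.
Bearing: edge l_c = 23, r_n = 158.4 kN; interior l_c = 31, r_n = 165.3 kN; R_n = 158.4 + 3·165.3 = 654.4 kN → 327 kN.
Block shear: A_gv = 2310, A_nv = 1526, A_nt = 238 mm²; R_n = min(0.6F_uA_nv, 0.6F_yA_gv) + U_bs·F_u·A_nt = 473 kN → 236 kN.
Bolt shear governs: 106 kN.

106 kN (bolt shear governs)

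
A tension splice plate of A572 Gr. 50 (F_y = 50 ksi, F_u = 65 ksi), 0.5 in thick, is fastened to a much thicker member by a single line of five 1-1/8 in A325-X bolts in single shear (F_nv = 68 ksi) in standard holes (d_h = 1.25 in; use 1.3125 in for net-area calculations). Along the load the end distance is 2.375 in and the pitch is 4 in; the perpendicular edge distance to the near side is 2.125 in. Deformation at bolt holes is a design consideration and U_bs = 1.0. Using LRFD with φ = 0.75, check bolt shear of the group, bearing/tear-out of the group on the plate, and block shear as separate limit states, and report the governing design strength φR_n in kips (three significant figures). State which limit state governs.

218 kips (block shear governs)

Bolt shear: A_b = π·1.125²/4 = 0.994 in²; R_n = 68 × 0.994 × 5 × 1 = 338 kips → 0.75 × 338 = 253 kips.
Bearing: edge l_c = 1.75, r_n = 68.25 kips; interior l_c = 2.75, r_n = 87.75 kips; R_n = 68.25 + 4·87.75 = 419.2 kips → 314 kips.
Block shear: A_gv = 9.188, A_nv = 6.234, A_nt = 0.7344 in²; R_n = min(0.6F_uA_nv, 0.6F_yA_gv) + U_bs·F_u·A_nt = 290.9 kips → 218 kips.
Block shear governs: 218 kips.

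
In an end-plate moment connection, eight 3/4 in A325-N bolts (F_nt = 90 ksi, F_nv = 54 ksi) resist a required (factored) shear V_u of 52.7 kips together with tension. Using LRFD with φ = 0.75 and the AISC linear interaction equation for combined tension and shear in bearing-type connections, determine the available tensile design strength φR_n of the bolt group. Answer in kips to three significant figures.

A_b = π·0.75²/4 = 0.4418 in²; f_rv = 52.7 / (8 × 0.4418) = 14.91 ksi.
F'_nt = 1.3 F_nt − (F_nt / φF_nv) f_rv = 1.3·90 − (90/(0.75·54))·14.91 = 83.86 ksi, capped at F_nt → F'_nt = 83.86 ksi.
R_n = F'_nt · A_b · n = 83.86 × 0.4418 × 8 = 296.4 kips.
Design strength φR_n = 0.75 × 296.4 = 222 kips.

222 kips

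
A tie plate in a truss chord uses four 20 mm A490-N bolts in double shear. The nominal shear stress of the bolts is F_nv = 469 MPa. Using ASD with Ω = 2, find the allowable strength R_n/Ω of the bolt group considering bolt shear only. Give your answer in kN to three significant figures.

589 kN

A_b = π × 20² / 4 = 314.2 mm².
R_n = F_nv · A_b · n · n_s = 469 × 314.2 × 4 × 2 / 1000 = 1179 kN.
Allowable strength R_n/Ω = 1179 / 2 = 589 kN.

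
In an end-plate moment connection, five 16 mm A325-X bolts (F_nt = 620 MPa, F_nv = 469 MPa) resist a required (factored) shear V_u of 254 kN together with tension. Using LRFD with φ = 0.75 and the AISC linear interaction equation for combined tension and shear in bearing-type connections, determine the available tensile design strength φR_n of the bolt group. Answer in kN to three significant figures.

A_b = π·16²/4 = 201.1 mm²; f_rv = 254 × 1000 / (5 × 201.1) = 252.7 MPa.
F'_nt = 1.3 F_nt − (F_nt / φF_nv) f_rv = 1.3·620 − (620/(0.75·469))·252.7 = 360.7 MPa, capped at F_nt → F'_nt = 360.7 MPa.
R_n = F'_nt · A_b · n = 360.7 × 201.1 × 5 / 1000 = 362.6 kN.
Design strength φR_n = 0.75 × 362.6 = 272 kN.

272 kN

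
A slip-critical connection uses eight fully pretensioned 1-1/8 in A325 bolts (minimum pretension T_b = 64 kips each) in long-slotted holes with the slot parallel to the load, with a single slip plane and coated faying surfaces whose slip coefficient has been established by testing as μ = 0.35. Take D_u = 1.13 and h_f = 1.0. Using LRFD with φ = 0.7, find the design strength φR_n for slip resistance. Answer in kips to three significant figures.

R_n = μ · D_u · h_f · T_b · n_s · n_b = 0.35 × 1.13 × 1.0 × 64 × 1 × 8 = 202.5 kips.
Design strength φR_n = 0.7 × 202.5 = 142 kips.

142 kips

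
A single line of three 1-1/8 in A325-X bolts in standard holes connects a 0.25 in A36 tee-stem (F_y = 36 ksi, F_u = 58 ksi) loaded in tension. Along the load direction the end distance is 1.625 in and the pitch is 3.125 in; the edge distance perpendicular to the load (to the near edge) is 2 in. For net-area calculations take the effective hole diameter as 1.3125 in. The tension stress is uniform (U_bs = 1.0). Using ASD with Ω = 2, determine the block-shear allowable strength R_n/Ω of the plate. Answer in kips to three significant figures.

29.7 kips

Shear plane L_v = 1.625 + 2·3.125 = 7.875 in; A_gv = 7.875 × 0.25 = 1.969 in².
A_nv = (7.875 − 2.5·1.3125) × 0.25 = 1.148 in².
A_nt = (2 − 0.5·1.3125) × 0.25 = 0.3359 in².
0.6 F_u A_nv = 39.97 kips; 0.6 F_y A_gv = 42.52 kips → shear rupture governs the shear term.
R_n = 39.97 + 1.0 × 58 × 0.3359 = 59.45 kips.
Allowable strength R_n/Ω = 59.45 / 2 = 29.7 kips.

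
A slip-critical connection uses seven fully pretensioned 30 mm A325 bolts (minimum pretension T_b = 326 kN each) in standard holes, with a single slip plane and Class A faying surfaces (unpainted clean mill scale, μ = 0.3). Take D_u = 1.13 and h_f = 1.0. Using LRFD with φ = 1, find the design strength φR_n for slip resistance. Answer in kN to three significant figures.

774 kN

R_n = μ · D_u · h_f · T_b · n_s · n_b = 0.3 × 1.13 × 1.0 × 326 × 1 × 7 = 773.6 kN.
Design strength φR_n = 1 × 773.6 = 774 kN.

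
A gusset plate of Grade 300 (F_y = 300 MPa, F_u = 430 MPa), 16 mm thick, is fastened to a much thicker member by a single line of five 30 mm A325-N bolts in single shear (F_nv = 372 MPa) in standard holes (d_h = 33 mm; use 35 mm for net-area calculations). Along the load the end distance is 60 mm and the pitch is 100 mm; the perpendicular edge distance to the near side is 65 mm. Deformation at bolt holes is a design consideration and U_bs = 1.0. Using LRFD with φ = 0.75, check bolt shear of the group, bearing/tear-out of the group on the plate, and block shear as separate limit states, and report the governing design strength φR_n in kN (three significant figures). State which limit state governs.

Bolt shear: A_b = π·30²/4 = 706.9 mm²; R_n = 372 × 706.9 × 5 × 1 / 1000 = 1315 kN → 0.75 × 1315 = 986 kN.
Bearing: edge l_c = 43.5, r_n = 359.1 kN; interior l_c = 67, r_n = 495.4 kN; R_n = 359.1 + 4·495.4 = 2341 kN → 1760 kN.
Block shear: A_gv = 7360, A_nv = 4840, A_nt = 760 mm²; R_n = min(0.6F_uA_nv, 0.6F_yA_gv) + U_bs·F_u·A_nt = 1576 kN → 1180 kN.
Bolt shear governs: 986 kN.

986 kN (bolt shear governs)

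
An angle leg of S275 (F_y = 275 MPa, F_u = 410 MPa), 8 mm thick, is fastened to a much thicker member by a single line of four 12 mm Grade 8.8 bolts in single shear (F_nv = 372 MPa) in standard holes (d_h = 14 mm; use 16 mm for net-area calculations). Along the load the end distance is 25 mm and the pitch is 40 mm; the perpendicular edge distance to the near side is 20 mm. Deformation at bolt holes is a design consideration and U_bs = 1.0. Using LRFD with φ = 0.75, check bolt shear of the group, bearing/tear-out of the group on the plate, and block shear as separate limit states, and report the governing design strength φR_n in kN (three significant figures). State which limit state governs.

Bolt shear: A_b = π·12²/4 = 113.1 mm²; R_n = 372 × 113.1 × 4 × 1 / 1000 = 168.3 kN → 0.75 × 168.3 = 126 kN.
Bearing: edge l_c = 18, r_n = 70.85 kN; interior l_c = 26, r_n = 94.46 kN; R_n = 70.85 + 3·94.46 = 354.2 kN → 266 kN.
Block shear: A_gv = 1160, A_nv = 712, A_nt = 96 mm²; R_n = min(0.6F_uA_nv, 0.6F_yA_gv) + U_bs·F_u·A_nt = 214.5 kN → 161 kN.
Bolt shear governs: 126 kN.

126 kN (bolt shear governs)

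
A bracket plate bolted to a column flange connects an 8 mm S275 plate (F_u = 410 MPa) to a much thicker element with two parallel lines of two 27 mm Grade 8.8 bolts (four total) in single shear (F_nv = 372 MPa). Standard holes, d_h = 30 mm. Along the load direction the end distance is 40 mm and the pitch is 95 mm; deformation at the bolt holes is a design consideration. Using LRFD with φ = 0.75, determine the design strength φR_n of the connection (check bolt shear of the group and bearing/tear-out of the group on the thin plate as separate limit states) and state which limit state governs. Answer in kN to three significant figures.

466 kN (bearing governs)

Bolt shear: A_b = π·27²/4 = 572.6 mm²; R_n = 372 × 572.6 × 4 × 1 / 1000 = 852 kN → 0.75 × 852 = 639 kN.
Bearing (1.2 l_c t F_u ≤ 2.4 d t F_u): upper limit = 2.4·27·8·410 / 1000 = 212.5 kN.
  Edge l_c = 40 − 30/2 = 25 → r_n = 98.4 kN; interior l_c = 95 − 30 = 65 → r_n = 212.5 kN.
  R_n,bearing = 2·98.4 + 2·212.5 = 621.9 kN → 0.75 × 621.9 = 466 kN.
Bearing governs: 466 kN.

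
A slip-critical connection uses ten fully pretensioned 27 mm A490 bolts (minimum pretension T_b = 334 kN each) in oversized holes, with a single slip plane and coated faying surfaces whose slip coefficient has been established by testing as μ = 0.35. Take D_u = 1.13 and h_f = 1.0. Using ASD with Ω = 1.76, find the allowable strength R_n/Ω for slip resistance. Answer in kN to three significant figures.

R_n = μ · D_u · h_f · T_b · n_s · n_b = 0.35 × 1.13 × 1.0 × 334 × 1 × 10 = 1321 kN.
Allowable strength R_n/Ω = 1321 / 1.76 = 751 kN.

751 kN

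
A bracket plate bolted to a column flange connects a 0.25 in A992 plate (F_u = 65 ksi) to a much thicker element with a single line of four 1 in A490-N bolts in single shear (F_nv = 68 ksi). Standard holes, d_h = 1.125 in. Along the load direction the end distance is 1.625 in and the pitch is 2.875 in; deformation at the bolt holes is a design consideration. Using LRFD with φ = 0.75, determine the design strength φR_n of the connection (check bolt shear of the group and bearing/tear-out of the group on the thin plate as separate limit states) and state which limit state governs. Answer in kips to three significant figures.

Bolt shear: A_b = π·1²/4 = 0.7854 in²; R_n = 68 × 0.7854 × 4 × 1 = 213.6 kips → 0.75 × 213.6 = 160 kips.
Bearing (1.2 l_c t F_u ≤ 2.4 d t F_u): upper limit = 2.4·1·0.25·65 = 39 kips.
  Edge l_c = 1.625 − 1.125/2 = 1.062 → r_n = 20.72 kips; interior l_c = 2.875 − 1.125 = 1.75 → r_n = 34.12 kips.
  R_n,bearing = 1·20.72 + 3·34.12 = 123.1 kips → 0.75 × 123.1 = 92.3 kips.
Bearing governs: 92.3 kips.

92.3 kips (bearing governs)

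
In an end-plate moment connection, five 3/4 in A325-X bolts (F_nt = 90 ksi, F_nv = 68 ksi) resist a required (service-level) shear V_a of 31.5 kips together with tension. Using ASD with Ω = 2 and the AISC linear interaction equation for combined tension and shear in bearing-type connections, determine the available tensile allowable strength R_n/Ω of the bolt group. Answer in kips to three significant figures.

A_b = π·0.75²/4 = 0.4418 in²; f_rv = 31.5 / (5 × 0.4418) = 14.26 ksi.
F'_nt = 1.3 F_nt − (Ω F_nt / F_nv) f_rv = 1.3·90 − (2·90/68)·14.26 = 79.25 ksi, capped at F_nt → F'_nt = 79.25 ksi.
R_n = F'_nt · A_b · n = 79.25 × 0.4418 × 5 = 175.1 kips.
Allowable strength R_n/Ω = 175.1 / 2 = 87.5 kips.

87.5 kips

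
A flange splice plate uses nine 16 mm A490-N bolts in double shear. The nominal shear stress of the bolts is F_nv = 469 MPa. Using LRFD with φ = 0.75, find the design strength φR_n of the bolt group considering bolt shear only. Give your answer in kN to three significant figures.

1270 kN

A_b = π × 16² / 4 = 201.1 mm².
R_n = F_nv · A_b · n · n_s = 469 × 201.1 × 9 × 2 / 1000 = 1697 kN.
Design strength φR_n = 0.75 × 1697 = 1270 kN.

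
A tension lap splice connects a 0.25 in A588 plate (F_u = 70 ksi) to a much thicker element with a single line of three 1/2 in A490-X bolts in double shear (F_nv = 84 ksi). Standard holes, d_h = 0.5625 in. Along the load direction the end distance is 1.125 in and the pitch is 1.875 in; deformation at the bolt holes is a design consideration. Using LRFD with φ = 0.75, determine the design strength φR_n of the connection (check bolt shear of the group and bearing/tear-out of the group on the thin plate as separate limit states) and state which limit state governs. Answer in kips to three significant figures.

44.8 kips (bearing governs)

Bolt shear: A_b = π·0.5²/4 = 0.1963 in²; R_n = 84 × 0.1963 × 3 × 2 = 98.96 kips → 0.75 × 98.96 = 74.2 kips.
Bearing (1.2 l_c t F_u ≤ 2.4 d t F_u): upper limit = 2.4·0.5·0.25·70 = 21 kips.
  Edge l_c = 1.125 − 0.5625/2 = 0.8438 → r_n = 17.72 kips; interior l_c = 1.875 − 0.5625 = 1.312 → r_n = 21 kips.
  R_n,bearing = 1·17.72 + 2·21 = 59.72 kips → 0.75 × 59.72 = 44.8 kips.
Bearing governs: 44.8 kips.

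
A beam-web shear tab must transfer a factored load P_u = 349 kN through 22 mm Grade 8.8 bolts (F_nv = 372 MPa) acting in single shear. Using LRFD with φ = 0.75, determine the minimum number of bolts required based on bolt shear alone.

4 bolts

A_b = π·22²/4 = 380.1 mm².
Per-bolt design strength φR_n = 0.75 × 372 × 380.1 × 1 / 1000 = 106.1 kN.
n ≥ 349 / 106.1 = 3.291 → use 4 bolts.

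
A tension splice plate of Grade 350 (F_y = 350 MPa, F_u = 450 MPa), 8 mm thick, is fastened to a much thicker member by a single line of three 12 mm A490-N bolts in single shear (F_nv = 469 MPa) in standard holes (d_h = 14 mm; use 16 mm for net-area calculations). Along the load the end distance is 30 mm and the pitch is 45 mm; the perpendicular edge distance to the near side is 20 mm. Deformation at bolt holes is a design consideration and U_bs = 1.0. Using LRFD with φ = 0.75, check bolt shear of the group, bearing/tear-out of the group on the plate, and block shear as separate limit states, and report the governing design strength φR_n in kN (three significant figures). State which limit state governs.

119 kN (bolt shear governs)

Bolt shear: A_b = π·12²/4 = 113.1 mm²; R_n = 469 × 113.1 × 3 × 1 / 1000 = 159.1 kN → 0.75 × 159.1 = 119 kN.
Bearing: edge l_c = 23, r_n = 99.36 kN; interior l_c = 31, r_n = 103.7 kN; R_n = 99.36 + 2·103.7 = 306.7 kN → 230 kN.
Block shear: A_gv = 960, A_nv = 640, A_nt = 96 mm²; R_n = min(0.6F_uA_nv, 0.6F_yA_gv) + U_bs·F_u·A_nt = 216 kN → 162 kN.
Bolt shear governs: 119 kN.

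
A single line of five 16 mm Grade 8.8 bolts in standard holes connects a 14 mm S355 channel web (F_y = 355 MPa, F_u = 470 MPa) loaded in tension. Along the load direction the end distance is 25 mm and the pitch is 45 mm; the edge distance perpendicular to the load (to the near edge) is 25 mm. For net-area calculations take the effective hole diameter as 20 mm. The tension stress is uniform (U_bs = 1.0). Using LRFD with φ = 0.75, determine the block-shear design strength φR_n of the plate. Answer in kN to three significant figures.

Shear plane L_v = 25 + 4·45 = 205 mm; A_gv = 205 × 14 = 2870 mm².
A_nv = (205 − 4.5·20) × 14 = 1610 mm².
A_nt = (25 − 0.5·20) × 14 = 210 mm².
0.6 F_u A_nv = 454 kN; 0.6 F_y A_gv = 611.3 kN → shear rupture governs the shear term.
R_n = 454 + 1.0 × 470 × 210 / 1000 = 552.7 kN.
Design strength φR_n = 0.75 × 552.7 = 415 kN.

415 kN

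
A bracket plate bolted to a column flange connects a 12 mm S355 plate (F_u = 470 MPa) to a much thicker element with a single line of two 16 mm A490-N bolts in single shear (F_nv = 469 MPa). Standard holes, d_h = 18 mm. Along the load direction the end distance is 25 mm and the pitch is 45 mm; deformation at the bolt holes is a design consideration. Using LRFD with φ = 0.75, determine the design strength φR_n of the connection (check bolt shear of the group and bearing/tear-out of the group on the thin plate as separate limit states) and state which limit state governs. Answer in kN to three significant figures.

Bolt shear: A_b = π·16²/4 = 201.1 mm²; R_n = 469 × 201.1 × 2 × 1 / 1000 = 188.6 kN → 0.75 × 188.6 = 141 kN.
Bearing (1.2 l_c t F_u ≤ 2.4 d t F_u): upper limit = 2.4·16·12·470 / 1000 = 216.6 kN.
  Edge l_c = 25 − 18/2 = 16 → r_n = 108.3 kN; interior l_c = 45 − 18 = 27 → r_n = 182.7 kN.
  R_n,bearing = 1·108.3 + 1·182.7 = 291 kN → 0.75 × 291 = 218 kN.
Bolt shear governs: 141 kN.

141 kN (bolt shear governs)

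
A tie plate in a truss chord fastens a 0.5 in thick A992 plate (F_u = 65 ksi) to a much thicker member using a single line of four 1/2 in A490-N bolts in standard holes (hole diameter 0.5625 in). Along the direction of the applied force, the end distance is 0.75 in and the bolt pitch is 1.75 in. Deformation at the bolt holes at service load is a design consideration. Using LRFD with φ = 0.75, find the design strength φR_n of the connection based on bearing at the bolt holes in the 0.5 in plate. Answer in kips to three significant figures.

Per bolt r_n = 1.2 l_c t F_u ≤ 2.4 d t F_u; upper limit = 2.4 × 0.5 × 0.5 × 65 = 39 kips.
Edge bolt: l_c = 0.75 − 0.5625/2 = 0.4688 in → 1.2 × 0.4688 × 0.5 × 65 = 18.28 → r_n = 18.28 kips.
Interior bolts: l_c = 1.75 − 0.5625 = 1.188 in → 1.2 × 1.188 × 0.5 × 65 = 46.31 → r_n = 39 kips.
R_n = 1 × 18.28 + 3 × 39 = 135.3 kips.
Design strength φR_n = 0.75 × 135.3 = 101 kips.

101 kips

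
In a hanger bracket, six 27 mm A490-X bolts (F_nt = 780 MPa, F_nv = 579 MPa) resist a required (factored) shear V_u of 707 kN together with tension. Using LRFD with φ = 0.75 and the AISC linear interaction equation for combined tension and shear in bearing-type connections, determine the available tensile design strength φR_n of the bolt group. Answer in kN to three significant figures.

A_b = π·27²/4 = 572.6 mm²; f_rv = 707 × 1000 / (6 × 572.6) = 205.8 MPa.
F'_nt = 1.3 F_nt − (F_nt / φF_nv) f_rv = 1.3·780 − (780/(0.75·579))·205.8 = 644.3 MPa, capped at F_nt → F'_nt = 644.3 MPa.
R_n = F'_nt · A_b · n = 644.3 × 572.6 × 6 / 1000 = 2214 kN.
Design strength φR_n = 0.75 × 2214 = 1660 kN.

1660 kN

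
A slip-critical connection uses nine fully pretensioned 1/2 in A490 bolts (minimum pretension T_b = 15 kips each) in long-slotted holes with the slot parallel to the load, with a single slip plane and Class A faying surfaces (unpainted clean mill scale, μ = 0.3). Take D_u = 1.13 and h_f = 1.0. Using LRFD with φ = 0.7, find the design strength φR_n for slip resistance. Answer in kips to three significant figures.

32 kips

R_n = μ · D_u · h_f · T_b · n_s · n_b = 0.3 × 1.13 × 1.0 × 15 × 1 × 9 = 45.76 kips.
Design strength φR_n = 0.7 × 45.76 = 32 kips.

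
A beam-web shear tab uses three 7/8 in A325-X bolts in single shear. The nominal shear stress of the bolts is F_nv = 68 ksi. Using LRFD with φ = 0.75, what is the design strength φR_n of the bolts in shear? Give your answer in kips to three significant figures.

92 kips

A_b = π × 0.875² / 4 = 0.6013 in².
R_n = F_nv · A_b · n · n_s = 68 × 0.6013 × 3 × 1 = 122.7 kips.
Design strength φR_n = 0.75 × 122.7 = 92 kips.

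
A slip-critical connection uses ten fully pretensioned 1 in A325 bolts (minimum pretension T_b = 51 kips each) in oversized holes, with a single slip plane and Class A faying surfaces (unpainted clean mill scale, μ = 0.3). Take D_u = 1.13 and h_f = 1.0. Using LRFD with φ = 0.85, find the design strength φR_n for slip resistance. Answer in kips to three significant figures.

147 kips

R_n = μ · D_u · h_f · T_b · n_s · n_b = 0.3 × 1.13 × 1.0 × 51 × 1 × 10 = 172.9 kips.
Design strength φR_n = 0.85 × 172.9 = 147 kips.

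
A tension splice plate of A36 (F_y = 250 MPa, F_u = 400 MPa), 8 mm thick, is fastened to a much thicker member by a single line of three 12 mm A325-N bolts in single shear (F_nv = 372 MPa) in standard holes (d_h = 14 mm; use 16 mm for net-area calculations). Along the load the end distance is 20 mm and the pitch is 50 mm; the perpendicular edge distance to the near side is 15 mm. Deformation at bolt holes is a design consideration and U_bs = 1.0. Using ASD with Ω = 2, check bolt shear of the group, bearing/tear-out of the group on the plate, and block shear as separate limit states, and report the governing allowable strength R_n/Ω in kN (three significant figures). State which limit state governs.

Bolt shear: A_b = π·12²/4 = 113.1 mm²; R_n = 372 × 113.1 × 3 × 1 / 1000 = 126.2 kN → 126.2 / 2 = 63.1 kN.
Bearing: edge l_c = 13, r_n = 49.92 kN; interior l_c = 36, r_n = 92.16 kN; R_n = 49.92 + 2·92.16 = 234.2 kN → 117 kN.
Block shear: A_gv = 960, A_nv = 640, A_nt = 56 mm²; R_n = min(0.6F_uA_nv, 0.6F_yA_gv) + U_bs·F_u·A_nt = 166.4 kN → 83.2 kN.
Bolt shear governs: 63.1 kN.

63.1 kN (bolt shear governs)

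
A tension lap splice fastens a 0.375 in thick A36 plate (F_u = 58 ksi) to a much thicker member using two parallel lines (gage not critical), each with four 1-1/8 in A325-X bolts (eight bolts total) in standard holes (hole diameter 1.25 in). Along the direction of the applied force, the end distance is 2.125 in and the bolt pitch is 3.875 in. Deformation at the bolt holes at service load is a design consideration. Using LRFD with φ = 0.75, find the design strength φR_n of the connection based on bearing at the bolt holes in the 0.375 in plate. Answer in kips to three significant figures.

323 kips

Per bolt r_n = 1.2 l_c t F_u ≤ 2.4 d t F_u; upper limit = 2.4 × 1.125 × 0.375 × 58 = 58.72 kips.
Edge bolt: l_c = 2.125 − 1.25/2 = 1.5 in → 1.2 × 1.5 × 0.375 × 58 = 39.15 → r_n = 39.15 kips.
Interior bolts: l_c = 3.875 − 1.25 = 2.625 in → 1.2 × 2.625 × 0.375 × 58 = 68.51 → r_n = 58.72 kips.
R_n = 2 × 39.15 + 6 × 58.72 = 430.6 kips.
Design strength φR_n = 0.75 × 430.6 = 323 kips.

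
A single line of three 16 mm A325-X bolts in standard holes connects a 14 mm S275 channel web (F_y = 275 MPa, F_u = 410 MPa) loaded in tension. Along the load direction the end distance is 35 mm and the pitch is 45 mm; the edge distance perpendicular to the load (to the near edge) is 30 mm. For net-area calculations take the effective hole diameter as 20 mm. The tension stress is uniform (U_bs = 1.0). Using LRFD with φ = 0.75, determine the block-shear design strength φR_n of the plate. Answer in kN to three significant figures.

280 kN

Shear plane L_v = 35 + 2·45 = 125 mm; A_gv = 125 × 14 = 1750 mm².
A_nv = (125 − 2.5·20) × 14 = 1050 mm².
A_nt = (30 − 0.5·20) × 14 = 280 mm².
0.6 F_u A_nv = 258.3 kN; 0.6 F_y A_gv = 288.8 kN → shear rupture governs the shear term.
R_n = 258.3 + 1.0 × 410 × 280 / 1000 = 373.1 kN.
Design strength φR_n = 0.75 × 373.1 = 280 kN.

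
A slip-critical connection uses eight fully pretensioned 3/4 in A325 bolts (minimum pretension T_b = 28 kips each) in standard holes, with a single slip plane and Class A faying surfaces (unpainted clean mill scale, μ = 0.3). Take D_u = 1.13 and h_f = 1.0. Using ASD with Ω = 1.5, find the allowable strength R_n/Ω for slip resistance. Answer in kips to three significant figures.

50.6 kips

R_n = μ · D_u · h_f · T_b · n_s · n_b = 0.3 × 1.13 × 1.0 × 28 × 1 × 8 = 75.94 kips.
Allowable strength R_n/Ω = 75.94 / 1.5 = 50.6 kips.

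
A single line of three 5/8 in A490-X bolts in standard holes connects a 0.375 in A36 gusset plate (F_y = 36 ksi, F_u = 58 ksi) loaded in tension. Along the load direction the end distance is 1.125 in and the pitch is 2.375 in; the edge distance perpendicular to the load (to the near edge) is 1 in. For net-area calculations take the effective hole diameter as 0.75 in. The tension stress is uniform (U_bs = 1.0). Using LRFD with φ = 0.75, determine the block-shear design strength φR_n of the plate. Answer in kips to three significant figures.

45.9 kips

Shear plane L_v = 1.125 + 2·2.375 = 5.875 in; A_gv = 5.875 × 0.375 = 2.203 in².
A_nv = (5.875 − 2.5·0.75) × 0.375 = 1.5 in².
A_nt = (1 − 0.5·0.75) × 0.375 = 0.2344 in².
0.6 F_u A_nv = 52.2 kips; 0.6 F_y A_gv = 47.59 kips → shear yielding governs the shear term.
R_n = 47.59 + 1.0 × 58 × 0.2344 = 61.18 kips.
Design strength φR_n = 0.75 × 61.18 = 45.9 kips.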